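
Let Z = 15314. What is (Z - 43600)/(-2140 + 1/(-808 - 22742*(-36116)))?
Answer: 24058142494800/1820138051999 ≈ 13.218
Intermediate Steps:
(Z - 43600)/(-2140 + 1/(-808 - 22742*(-36116))) = (15314 - 43600)/(-2140 + 1/(-808 - 22742*(-36116))) = -28286/(-2140 - 1/36116/(-23550)) = -28286/(-2140 - 1/23550*(-1/36116)) = -28286/(-2140 + 1/850531800) = -28286/(-1820138051999/850531800) = -28286*(-850531800/1820138051999) = 24058142494800/1820138051999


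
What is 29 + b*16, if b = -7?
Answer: -83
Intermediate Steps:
29 + b*16 = 29 - 7*16 = 29 - 112 = -83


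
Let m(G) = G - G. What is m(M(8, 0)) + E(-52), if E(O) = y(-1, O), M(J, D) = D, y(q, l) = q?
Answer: -1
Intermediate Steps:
m(G) = 0
E(O) = -1
m(M(8, 0)) + E(-52) = 0 - 1 = -1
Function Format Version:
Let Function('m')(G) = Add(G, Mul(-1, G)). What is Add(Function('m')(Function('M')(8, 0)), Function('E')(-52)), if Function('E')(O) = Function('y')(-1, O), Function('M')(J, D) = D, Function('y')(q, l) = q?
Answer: -1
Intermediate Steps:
Function('m')(G) = 0
Function('E')(O) = -1
Add(Function('m')(Function('M')(8, 0)), Function('E')(-52)) = Add(0, -1) = -1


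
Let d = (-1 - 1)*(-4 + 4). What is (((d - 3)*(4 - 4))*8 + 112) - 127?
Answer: -15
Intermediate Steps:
d = 0 (d = -2*0 = 0)
(((d - 3)*(4 - 4))*8 + 112) - 127 = (((0 - 3)*(4 - 4))*8 + 112) - 127 = (-3*0*8 + 112) - 127 = (0*8 + 112) - 127 = (0 + 112) - 127 = 112 - 127 = -15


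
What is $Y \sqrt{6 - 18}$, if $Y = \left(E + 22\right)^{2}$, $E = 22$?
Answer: $3872 i \sqrt{3} \approx 6706.5 i$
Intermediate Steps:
$Y = 1936$ ($Y = \left(22 + 22\right)^{2} = 44^{2} = 1936$)
$Y \sqrt{6 - 18} = 1936 \sqrt{6 - 18} = 1936 \sqrt{-12} = 1936 \cdot 2 i \sqrt{3} = 3872 i \sqrt{3}$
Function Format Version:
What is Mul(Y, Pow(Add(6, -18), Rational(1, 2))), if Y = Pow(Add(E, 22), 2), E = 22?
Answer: Mul(3872, I, Pow(3, Rational(1, 2))) ≈ Mul(6706.5, I)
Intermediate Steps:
Y = 1936 (Y = Pow(Add(22, 22), 2) = Pow(44, 2) = 1936)
Mul(Y, Pow(Add(6, -18), Rational(1, 2))) = Mul(1936, Pow(Add(6, -18), Rational(1, 2))) = Mul(1936, Pow(-12, Rational(1, 2))) = Mul(1936, Mul(2, I, Pow(3, Rational(1, 2)))) = Mul(3872, I, Pow(3, Rational(1, 2)))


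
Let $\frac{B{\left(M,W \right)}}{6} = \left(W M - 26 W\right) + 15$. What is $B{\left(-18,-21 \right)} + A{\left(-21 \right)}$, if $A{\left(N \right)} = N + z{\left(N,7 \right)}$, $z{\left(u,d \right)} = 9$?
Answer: $5622$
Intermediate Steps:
$B{\left(M,W \right)} = 90 - 156 W + 6 M W$ ($B{\left(M,W \right)} = 6 \left(\left(W M - 26 W\right) + 15\right) = 6 \left(\left(M W - 26 W\right) + 15\right) = 6 \left(\left(- 26 W + M W\right) + 15\right) = 6 \left(15 - 26 W + M W\right) = 90 - 156 W + 6 M W$)
$A{\left(N \right)} = 9 + N$ ($A{\left(N \right)} = N + 9 = 9 + N$)
$B{\left(-18,-21 \right)} + A{\left(-21 \right)} = \left(90 - -3276 + 6 \left(-18\right) \left(-21\right)\right) + \left(9 - 21\right) = \left(90 + 3276 + 2268\right) - 12 = 5634 - 12 = 5622$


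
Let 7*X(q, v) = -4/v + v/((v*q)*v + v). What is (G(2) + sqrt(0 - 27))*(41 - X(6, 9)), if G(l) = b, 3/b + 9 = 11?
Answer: 71138/1155 + 142276*I*sqrt(3)/1155 ≈ 61.591 + 213.36*I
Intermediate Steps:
b = 3/2 (b = 3/(-9 + 11) = 3/2 ≈ 1.5000)
G(l) = 3/2
X(q, v) = -4/(7*v) + v/(7*(v + q*v**2)) (X(q, v) = (-4/v + v/((v*q)*v + v))/7 = (-4/v + v/((q*v)*v + v))/7 = (-4/v + v/(q*v**2 + v))/7 = (-4/v + v/(v + q*v**2))/7 = -4/(7*v) + v/(7*(v + q*v**2)))
(G(2) + sqrt(0 - 27))*(41 - X(6, 9)) = (3/2 + sqrt(0 - 27))*(41 - (-4 + 9 - 4*6*9)/(7*9*(1 + 6*9))) = (3/2 + sqrt(-27))*(41 - (-4 + 9 - 216)/(7*9*(1 + 54))) = (3/2 + 3*I*sqrt(3))*(41 - (-211)/(7*9*55)) = (3/2 + 3*I*sqrt(3))*(41 - 1*(-211/3465)) = (3/2 + 3*I*sqrt(3))*(41 + 211/3465) = (3/2 + 3*I*sqrt(3))*(142276/3465) = 71138/1155 + 142276*I*sqrt(3)/1155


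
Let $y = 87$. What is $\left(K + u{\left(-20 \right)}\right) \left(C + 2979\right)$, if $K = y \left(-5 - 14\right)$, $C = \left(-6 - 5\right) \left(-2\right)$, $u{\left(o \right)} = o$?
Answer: $-5020673$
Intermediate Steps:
$C = 22$ ($C = \left(-11\right) \left(-2\right) = 22$)
$K = -1653$ ($K = 87 \left(-5 - 14\right) = 87 \left(-19\right) = -1653$)
$\left(K + u{\left(-20 \right)}\right) \left(C + 2979\right) = \left(-1653 - 20\right) \left(22 + 2979\right) = \left(-1673\right) 3001 = -5020673$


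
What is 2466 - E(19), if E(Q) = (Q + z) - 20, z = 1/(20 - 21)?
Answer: 2468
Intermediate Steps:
z = -1 (z = 1/(-1) = -1)
E(Q) = -21 + Q (E(Q) = (Q - 1) - 20 = (-1 + Q) - 20 = -21 + Q)
2466 - E(19) = 2466 - (-21 + 19) = 2466 - 1*(-2) = 2466 + 2 = 2468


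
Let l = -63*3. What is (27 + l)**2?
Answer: 26244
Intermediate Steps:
l = -189
(27 + l)**2 = (27 - 189)**2 = (-162)**2 = 26244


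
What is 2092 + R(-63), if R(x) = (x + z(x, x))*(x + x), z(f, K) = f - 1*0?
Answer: 17968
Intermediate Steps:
z(f, K) = f (z(f, K) = f + 0 = f)
R(x) = 4*x**2 (R(x) = (x + x)*(x + x) = (2*x)*(2*x) = 4*x**2)
2092 + R(-63) = 2092 + 4*(-63)**2 = 2092 + 4*3969 = 2092 + 15876 = 17968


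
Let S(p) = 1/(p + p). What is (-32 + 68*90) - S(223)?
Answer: 2715247/446 ≈ 6088.0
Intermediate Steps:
S(p) = 1/(2*p)
(-32 + 68*90) - S(223) = (-32 + 68*90) - 1/(2*223) = (-32 + 6120) - 1/(2*223) = 6088 - 1*1/446 = 6088 - 1/446 = 2715247/446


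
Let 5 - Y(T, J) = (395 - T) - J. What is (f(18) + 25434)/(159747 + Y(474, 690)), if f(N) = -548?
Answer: 24886/160521 ≈ 0.15503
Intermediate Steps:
Y(T, J) = -390 + J + T (Y(T, J) = 5 - ((395 - T) - J) = 5 - (395 - J - T) = 5 + (-395 + J + T) = -390 + J + T)
(f(18) + 25434)/(159747 + Y(474, 690)) = (-548 + 25434)/(159747 + (-390 + 690 + 474)) = 24886/(159747 + 774) = 24886/160521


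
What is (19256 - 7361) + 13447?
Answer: 25342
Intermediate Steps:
(19256 - 7361) + 13447 = 11895 + 13447 = 25342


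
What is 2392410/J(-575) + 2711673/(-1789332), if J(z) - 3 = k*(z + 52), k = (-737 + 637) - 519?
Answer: 56715645885/9654639028 ≈ 5.8744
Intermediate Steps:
k = -619 (k = -100 - 519 = -619)
J(z) = -32185 - 619*z (J(z) = 3 - 619*(z + 52) = 3 - 619*(52 + z) = 3 + (-32188 - 619*z) = -32185 - 619*z)
2392410/J(-575) + 2711673/(-1789332) = 2392410/(-32185 - 619*(-575)) + 2711673/(-1789332) = 2392410/(-32185 + 355925) + 2711673*(-1/1789332) = 2392410/323740 - 903891/596444 = 2392410*(1/323740) - 903891/596444 = 239241/32374 - 903891/596444 = 56715645885/9654639028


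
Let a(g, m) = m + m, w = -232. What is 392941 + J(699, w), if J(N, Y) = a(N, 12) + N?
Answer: 393664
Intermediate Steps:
a(g, m) = 2*m
J(N, Y) = 24 + N (J(N, Y) = 2*12 + N = 24 + N)
392941 + J(699, w) = 392941 + (24 + 699) = 392941 + 723 = 393664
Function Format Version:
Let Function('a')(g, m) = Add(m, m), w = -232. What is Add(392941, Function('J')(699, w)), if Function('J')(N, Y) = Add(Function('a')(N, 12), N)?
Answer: 393664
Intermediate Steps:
Function('a')(g, m) = Mul(2, m)
Function('J')(N, Y) = Add(24, N) (Function('J')(N, Y) = Add(Mul(2, 12), N) = Add(24, N))
Add(392941, Function('J')(699, w)) = Add(392941, Add(24, 699)) = Add(392941, 723) = 393664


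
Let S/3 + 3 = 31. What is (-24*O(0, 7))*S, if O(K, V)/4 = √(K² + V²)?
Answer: -56448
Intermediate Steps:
S = 84 (S = -9 + 3*31 = -9 + 93 = 84)
O(K, V) = 4*√(K² + V²)
(-24*O(0, 7))*S = -96*√(0² + 7²)*84 = -96*√(0 + 49)*84 = -96*√49*84 = -96*7*84 = -24*28*84 = -672*84 = -56448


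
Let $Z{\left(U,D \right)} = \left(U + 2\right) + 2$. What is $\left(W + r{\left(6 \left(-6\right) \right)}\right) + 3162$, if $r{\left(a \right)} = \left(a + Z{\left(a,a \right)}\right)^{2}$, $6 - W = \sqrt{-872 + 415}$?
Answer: $7792 - i \sqrt{457} \approx 7792.0 - 21.378 i$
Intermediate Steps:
$W = 6 - i \sqrt{457}$ ($W = 6 - \sqrt{-872 + 415} = 6 - \sqrt{-457} = 6 - i \sqrt{457} \approx 6.0 - 21.378 i$)
$Z{\left(U,D \right)} = 4 + U$ ($Z{\left(U,D \right)} = \left(2 + U\right) + 2 = 4 + U$)
$r{\left(a \right)} = \left(4 + 2 a\right)^{2}$ ($r{\left(a \right)} = \left(a + \left(4 + a\right)\right)^{2} = \left(4 + 2 a\right)^{2}$)
$\left(W + r{\left(6 \left(-6\right) \right)}\right) + 3162 = \left(\left(6 - i \sqrt{457}\right) + 4 \left(2 + 6 \left(-6\right)\right)^{2}\right) + 3162 = \left(\left(6 - i \sqrt{457}\right) + 4 \left(2 - 36\right)^{2}\right) + 3162 = \left(\left(6 - i \sqrt{457}\right) + 4 \left(-34\right)^{2}\right) + 3162 = \left(\left(6 - i \sqrt{457}\right) + 4 \cdot 1156\right) + 3162 = \left(\left(6 - i \sqrt{457}\right) + 4624\right) + 3162 = \left(4630 - i \sqrt{457}\right) + 3162 = 7792 - i \sqrt{457}$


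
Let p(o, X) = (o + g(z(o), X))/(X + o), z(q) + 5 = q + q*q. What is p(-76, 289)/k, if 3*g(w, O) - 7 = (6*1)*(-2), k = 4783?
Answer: -233/3056337 ≈ -7.6235e-5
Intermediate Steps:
z(q) = -5 + q + q**2 (z(q) = -5 + (q + q*q) = -5 + (q + q**2) = -5 + q + q**2)
g(w, O) = -5/3 (g(w, O) = 7/3 + ((6*1)*(-2))/3 = 7/3 + (6*(-2))/3 = 7/3 + (1/3)*(-12) = 7/3 - 4 = -5/3)
p(o, X) = (-5/3 + o)/(X + o) (p(o, X) = (o - 5/3)/(X + o) = (-5/3 + o)/(X + o))
p(-76, 289)/k = ((-5/3 - 76)/(289 - 76))/4783 = (-233/3/213)*(1/4783) = ((1/213)*(-233/3))*(1/4783) = -233/639*1/4783 = -233/3056337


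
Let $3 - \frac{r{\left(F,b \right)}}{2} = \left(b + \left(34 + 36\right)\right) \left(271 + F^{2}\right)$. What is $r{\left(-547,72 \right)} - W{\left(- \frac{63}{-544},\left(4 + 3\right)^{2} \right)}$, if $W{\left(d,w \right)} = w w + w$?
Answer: $-85054764$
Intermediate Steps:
$r{\left(F,b \right)} = 6 - 2 \left(70 + b\right) \left(271 + F^{2}\right)$ ($r{\left(F,b \right)} = 6 - 2 \left(b + \left(34 + 36\right)\right) \left(271 + F^{2}\right) = 6 - 2 \left(b + 70\right) \left(271 + F^{2}\right) = 6 - 2 \left(70 + b\right) \left(271 + F^{2}\right)$)
$W{\left(d,w \right)} = w + w^{2}$ ($W{\left(d,w \right)} = w^{2} + w = w + w^{2}$)
$r{\left(-547,72 \right)} - W{\left(- \frac{63}{-544},\left(4 + 3\right)^{2} \right)} = \left(-37934 - 39024 - 140 \left(-547\right)^{2} - 144 \left(-547\right)^{2}\right) - \left(4 + 3\right)^{2} \left(1 + \left(4 + 3\right)^{2}\right) = \left(-37934 - 39024 - 41889260 - 144 \cdot 299209\right) - 7^{2} \left(1 + 7^{2}\right) = \left(-37934 - 39024 - 41889260 - 43086096\right) - 49 \left(1 + 49\right) = -85052314 - 49 \cdot 50 = -85052314 - 2450 = -85054764$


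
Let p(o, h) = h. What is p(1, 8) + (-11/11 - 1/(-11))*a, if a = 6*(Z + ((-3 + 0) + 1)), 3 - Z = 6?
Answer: 388/11 ≈ 35.273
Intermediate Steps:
Z = -3 (Z = 3 - 1*6 = 3 - 6 = -3)
a = -30 (a = 6*(-3 + ((-3 + 0) + 1)) = 6*(-3 + (-3 + 1)) = 6*(-3 - 2) = 6*(-5) = -30)
p(1, 8) + (-11/11 - 1/(-11))*a = 8 + (-11/11 - 1/(-11))*(-30) = 8 + (-11*1/11 - 1*(-1/11))*(-30) = 8 + (-1 + 1/11)*(-30) = 8 - 10/11*(-30) = 8 + 300/11 = 388/11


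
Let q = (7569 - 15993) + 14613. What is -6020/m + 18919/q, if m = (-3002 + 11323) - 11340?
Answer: 94374241/18684591 ≈ 5.0509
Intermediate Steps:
q = 6189 (q = -8424 + 14613 = 6189)
m = -3019 (m = 8321 - 11340 = -3019)
-6020/m + 18919/q = -6020/(-3019) + 18919/6189 = -6020*(-1/3019) + 18919*(1/6189) = 6020/3019 + 18919/6189 = 94374241/18684591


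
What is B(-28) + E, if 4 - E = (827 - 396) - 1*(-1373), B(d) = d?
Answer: -1828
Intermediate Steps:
E = -1800 (E = 4 - ((827 - 396) - 1*(-1373)) = 4 - (431 + 1373) = 4 - 1*1804 = 4 - 1804 = -1800)
B(-28) + E = -28 - 1800 = -1828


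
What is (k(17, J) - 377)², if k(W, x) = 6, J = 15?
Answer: 137641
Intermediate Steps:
(k(17, J) - 377)² = (6 - 377)² = (-371)² = 137641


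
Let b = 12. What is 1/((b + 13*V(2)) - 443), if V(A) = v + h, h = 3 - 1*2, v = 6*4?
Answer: -1/106 ≈ -0.0094340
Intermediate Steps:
v = 24
h = 1 (h = 3 - 2 = 1)
V(A) = 25 (V(A) = 24 + 1 = 25)
1/((b + 13*V(2)) - 443) = 1/((12 + 13*25) - 443) = 1/((12 + 325) - 443) = 1/(337 - 443) = 1/(-106) = -1/106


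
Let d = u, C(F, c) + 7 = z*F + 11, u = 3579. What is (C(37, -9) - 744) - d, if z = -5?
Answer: -4504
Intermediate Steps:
C(F, c) = 4 - 5*F (C(F, c) = -7 + (-5*F + 11) = -7 + (11 - 5*F) = 4 - 5*F)
d = 3579
(C(37, -9) - 744) - d = ((4 - 5*37) - 744) - 1*3579 = ((4 - 185) - 744) - 3579 = (-181 - 744) - 3579 = -925 - 3579 = -4504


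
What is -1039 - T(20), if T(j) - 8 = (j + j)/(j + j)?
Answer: -1048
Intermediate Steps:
T(j) = 9 (T(j) = 8 + (j + j)/(j + j) = 8 + (2*j)/((2*j)) = 8 + (2*j)*(1/(2*j)) = 8 + 1 = 9)
-1039 - T(20) = -1039 - 1*9 = -1039 - 9 = -1048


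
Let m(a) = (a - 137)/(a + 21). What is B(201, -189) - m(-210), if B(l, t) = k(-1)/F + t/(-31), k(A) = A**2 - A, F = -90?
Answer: 124169/29295 ≈ 4.2386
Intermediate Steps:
B(l, t) = -1/45 - t/31 (B(l, t) = -(-1 - 1)/(-90) + t/(-31) = -1*(-2)*(-1/90) + t*(-1/31) = 2*(-1/90) - t/31 = -1/45 - t/31)
m(a) = (-137 + a)/(21 + a)
B(201, -189) - m(-210) = (-1/45 - 1/31*(-189)) - (-137 - 210)/(21 - 210) = (-1/45 + 189/31) - (-347)/(-189) = 8474/1395 - (-1)*(-347)/189 = 8474/1395 - 1*347/189 = 8474/1395 - 347/189 = 124169/29295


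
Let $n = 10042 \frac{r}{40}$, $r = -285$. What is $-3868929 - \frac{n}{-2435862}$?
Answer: $- \frac{12565569604463}{3247816} \approx -3.8689 \cdot 10^{6}$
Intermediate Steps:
$n = - \frac{286197}{4}$ ($n = 10042 \left(- \frac{285}{40}\right) = 10042 \left(\left(-285\right) \frac{1}{40}\right) = 10042 \left(- \frac{57}{8}\right) = - \frac{286197}{4} \approx -71549.0$)
$-3868929 - \frac{n}{-2435862} = -3868929 - - \frac{286197}{4 \left(-2435862\right)} = -3868929 - \left(- \frac{286197}{4}\right) \left(- \frac{1}{2435862}\right) = -3868929 - \frac{95399}{3247816} = - \frac{12565569604463}{3247816}$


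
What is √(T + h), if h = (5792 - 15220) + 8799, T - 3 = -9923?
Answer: I*√10549 ≈ 102.71*I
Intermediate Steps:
T = -9920 (T = 3 - 9923 = -9920)
h = -629 (h = -9428 + 8799 = -629)
√(T + h) = √(-9920 - 629) = √(-10549) = I*√10549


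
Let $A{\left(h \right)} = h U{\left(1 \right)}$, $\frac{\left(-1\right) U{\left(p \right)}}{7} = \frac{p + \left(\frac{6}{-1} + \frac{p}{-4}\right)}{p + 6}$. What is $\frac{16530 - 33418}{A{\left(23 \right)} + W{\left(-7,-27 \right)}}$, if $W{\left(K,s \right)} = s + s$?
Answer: $- \frac{67552}{267} \approx -253.0$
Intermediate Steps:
$W{\left(K,s \right)} = 2 s$
$U{\left(p \right)} = - \frac{7 \left(-6 + \frac{3 p}{4}\right)}{6 + p}$ ($U{\left(p \right)} = - 7 \frac{p + \left(\frac{6}{-1} + \frac{p}{-4}\right)}{p + 6} = - 7 \frac{p + \left(6 \left(-1\right) + p \left(- \frac{1}{4}\right)\right)}{6 + p} = - 7 \frac{p - \left(6 + \frac{p}{4}\right)}{6 + p} = - 7 \frac{-6 + \frac{3 p}{4}}{6 + p} = - \frac{7 \left(-6 + \frac{3 p}{4}\right)}{6 + p}$)
$A{\left(h \right)} = \frac{21 h}{4}$ ($A{\left(h \right)} = h \frac{21 \left(8 - 1\right)}{4 \left(6 + 1\right)} = h \frac{21 \left(8 - 1\right)}{4 \cdot 7} = h \frac{21}{4} \cdot \frac{1}{7} \cdot 7 = h \frac{21}{4} = \frac{21 h}{4}$)
$\frac{16530 - 33418}{A{\left(23 \right)} + W{\left(-7,-27 \right)}} = \frac{16530 - 33418}{\frac{21}{4} \cdot 23 + 2 \left(-27\right)} = - \frac{16888}{\frac{483}{4} - 54} = - \frac{16888}{\frac{267}{4}} = \left(-16888\right) \frac{4}{267} = - \frac{67552}{267}$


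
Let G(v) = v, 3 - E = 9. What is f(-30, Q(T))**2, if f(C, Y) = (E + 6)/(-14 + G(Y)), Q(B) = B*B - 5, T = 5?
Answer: 0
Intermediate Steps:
E = -6 (E = 3 - 1*9 = 3 - 9 = -6)
Q(B) = -5 + B**2 (Q(B) = B**2 - 5 = -5 + B**2)
f(C, Y) = 0 (f(C, Y) = (-6 + 6)/(-14 + Y) = 0/(-14 + Y) = 0)
f(-30, Q(T))**2 = 0**2 = 0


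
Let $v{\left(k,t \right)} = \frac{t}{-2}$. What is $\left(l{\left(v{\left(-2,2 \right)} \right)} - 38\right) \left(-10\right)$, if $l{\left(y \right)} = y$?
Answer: $390$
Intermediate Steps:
$v{\left(k,t \right)} = - \frac{t}{2}$ ($v{\left(k,t \right)} = t \left(- \frac{1}{2}\right) = - \frac{t}{2}$)
$\left(l{\left(v{\left(-2,2 \right)} \right)} - 38\right) \left(-10\right) = \left(\left(- \frac{1}{2}\right) 2 - 38\right) \left(-10\right) = \left(-1 - 38\right) \left(-10\right) = \left(-39\right) \left(-10\right) = 390$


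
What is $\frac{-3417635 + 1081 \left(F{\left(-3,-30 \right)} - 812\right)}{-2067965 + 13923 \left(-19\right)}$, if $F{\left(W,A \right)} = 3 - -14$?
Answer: $\frac{125795}{68603} \approx 1.8337$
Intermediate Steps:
$F{\left(W,A \right)} = 17$ ($F{\left(W,A \right)} = 3 + 14 = 17$)
$\frac{-3417635 + 1081 \left(F{\left(-3,-30 \right)} - 812\right)}{-2067965 + 13923 \left(-19\right)} = \frac{-3417635 + 1081 \left(17 - 812\right)}{-2067965 + 13923 \left(-19\right)} = \frac{-3417635 + 1081 \left(-795\right)}{-2067965 - 264537} = \frac{-3417635 - 859395}{-2332502} = \left(-4277030\right) \left(- \frac{1}{2332502}\right) = \frac{125795}{68603}$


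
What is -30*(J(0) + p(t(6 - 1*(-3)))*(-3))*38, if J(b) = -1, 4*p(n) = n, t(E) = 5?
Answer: 5415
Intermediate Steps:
p(n) = n/4
-30*(J(0) + p(t(6 - 1*(-3)))*(-3))*38 = -30*(-1 + ((1/4)*5)*(-3))*38 = -30*(-1 + (5/4)*(-3))*38 = -30*(-1 - 15/4)*38 = -30*(-19/4)*38 = (285/2)*38 = 5415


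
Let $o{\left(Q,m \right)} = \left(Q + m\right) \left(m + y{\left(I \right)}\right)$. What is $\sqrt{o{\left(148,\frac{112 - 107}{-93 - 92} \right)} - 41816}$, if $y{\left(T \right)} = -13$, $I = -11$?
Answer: $\frac{i \sqrt{59885054}}{37} \approx 209.15 i$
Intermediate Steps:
$o{\left(Q,m \right)} = \left(-13 + m\right) \left(Q + m\right)$ ($o{\left(Q,m \right)} = \left(Q + m\right) \left(m - 13\right) = \left(Q + m\right) \left(-13 + m\right) = \left(-13 + m\right) \left(Q + m\right)$)
$\sqrt{o{\left(148,\frac{112 - 107}{-93 - 92} \right)} - 41816} = \sqrt{\left(\left(\frac{112 - 107}{-93 - 92}\right)^{2} - 1924 - 13 \frac{112 - 107}{-93 - 92} + 148 \frac{112 - 107}{-93 - 92}\right) - 41816} = \sqrt{\left(\left(\frac{5}{-185}\right)^{2} - 1924 - 13 \frac{5}{-185} + 148 \frac{5}{-185}\right) - 41816} = \sqrt{\left(\left(5 \left(- \frac{1}{185}\right)\right)^{2} - 1924 - 13 \cdot 5 \left(- \frac{1}{185}\right) + 148 \cdot 5 \left(- \frac{1}{185}\right)\right) - 41816} = \sqrt{\left(\left(- \frac{1}{37}\right)^{2} - 1924 - - \frac{13}{37} + 148 \left(- \frac{1}{37}\right)\right) - 41816} = \sqrt{\left(\frac{1}{1369} - 1924 + \frac{13}{37} - 4\right) - 41816} = \sqrt{- \frac{2638950}{1369} - 41816} = \sqrt{- \frac{59885054}{1369}} = \frac{i \sqrt{59885054}}{37}$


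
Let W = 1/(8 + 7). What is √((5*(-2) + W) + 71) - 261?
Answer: -261 + 2*√3435/15 ≈ -253.19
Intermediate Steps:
W = 1/15 ≈ 0.066667
√((5*(-2) + W) + 71) - 261 = √((5*(-2) + 1/15) + 71) - 261 = √((-10 + 1/15) + 71) - 261 = √(-149/15 + 71) - 261 = √(916/15) - 261 = 2*√3435/15 - 261 = -261 + 2*√3435/15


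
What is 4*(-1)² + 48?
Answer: 52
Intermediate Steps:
4*(-1)² + 48 = 4*1 + 48 = 4 + 48 = 52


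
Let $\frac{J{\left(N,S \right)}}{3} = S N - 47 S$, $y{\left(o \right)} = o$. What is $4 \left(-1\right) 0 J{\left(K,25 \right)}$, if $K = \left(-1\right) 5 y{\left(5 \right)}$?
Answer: $0$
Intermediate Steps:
$K = -25$ ($K = \left(-1\right) 5 \cdot 5 = \left(-5\right) 5 = -25$)
$J{\left(N,S \right)} = - 141 S + 3 N S$ ($J{\left(N,S \right)} = 3 \left(S N - 47 S\right) = 3 \left(N S - 47 S\right) = 3 \left(- 47 S + N S\right) = - 141 S + 3 N S$)
$4 \left(-1\right) 0 J{\left(K,25 \right)} = 4 \left(-1\right) 0 \cdot 3 \cdot 25 \left(-47 - 25\right) = \left(-4\right) 0 \cdot 3 \cdot 25 \left(-72\right) = 0 \left(-5400\right) = 0$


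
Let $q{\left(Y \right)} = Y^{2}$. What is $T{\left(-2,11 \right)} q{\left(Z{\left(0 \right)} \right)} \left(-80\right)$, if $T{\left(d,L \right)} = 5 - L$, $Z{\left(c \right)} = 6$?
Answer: $17280$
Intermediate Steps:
$T{\left(-2,11 \right)} q{\left(Z{\left(0 \right)} \right)} \left(-80\right) = \left(5 - 11\right) 6^{2} \left(-80\right) = \left(5 - 11\right) 36 \left(-80\right) = \left(-6\right) 36 \left(-80\right) = \left(-216\right) \left(-80\right) = 17280$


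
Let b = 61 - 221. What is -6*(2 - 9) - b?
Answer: 202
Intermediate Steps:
b = -160
-6*(2 - 9) - b = -6*(2 - 9) - 1*(-160) = -6*(-7) + 160 = 42 + 160 = 202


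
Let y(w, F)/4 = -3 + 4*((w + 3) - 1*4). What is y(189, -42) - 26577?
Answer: -23581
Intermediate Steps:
y(w, F) = -28 + 16*w (y(w, F) = 4*(-3 + 4*((w + 3) - 1*4)) = 4*(-3 + 4*((3 + w) - 4)) = 4*(-3 + 4*(-1 + w)) = 4*(-3 + (-4 + 4*w)) = 4*(-7 + 4*w) = -28 + 16*w)
y(189, -42) - 26577 = (-28 + 16*189) - 26577 = (-28 + 3024) - 26577 = 2996 - 26577 = -23581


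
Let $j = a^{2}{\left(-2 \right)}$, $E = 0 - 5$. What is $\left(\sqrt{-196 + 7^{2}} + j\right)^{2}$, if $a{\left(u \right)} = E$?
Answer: $478 + 350 i \sqrt{3} \approx 478.0 + 606.22 i$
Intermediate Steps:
$E = -5$ ($E = 0 - 5 = -5$)
$a{\left(u \right)} = -5$
$j = 25$ ($j = \left(-5\right)^{2} = 25$)
$\left(\sqrt{-196 + 7^{2}} + j\right)^{2} = \left(\sqrt{-196 + 7^{2}} + 25\right)^{2} = \left(\sqrt{-196 + 49} + 25\right)^{2} = \left(\sqrt{-147} + 25\right)^{2} = \left(7 i \sqrt{3} + 25\right)^{2} = \left(25 + 7 i \sqrt{3}\right)^{2}$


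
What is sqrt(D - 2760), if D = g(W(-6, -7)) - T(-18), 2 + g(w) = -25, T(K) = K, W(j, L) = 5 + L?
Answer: I*sqrt(2769) ≈ 52.621*I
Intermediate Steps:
g(w) = -27 (g(w) = -2 - 25 = -27)
D = -9 (D = -27 - 1*(-18) = -27 + 18 = -9)
sqrt(D - 2760) = sqrt(-9 - 2760) = sqrt(-2769) = I*sqrt(2769)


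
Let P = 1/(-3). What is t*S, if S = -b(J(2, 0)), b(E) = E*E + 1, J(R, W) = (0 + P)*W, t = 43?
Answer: -43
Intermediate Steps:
P = -⅓ ≈ -0.33333
J(R, W) = -W/3 (J(R, W) = (0 - ⅓)*W = -W/3)
b(E) = 1 + E² (b(E) = E² + 1 = 1 + E²)
S = -1 (S = -(1 + (-⅓*0)²) = -(1 + 0²) = -(1 + 0) = -1*1 = -1)
t*S = 43*(-1) = -43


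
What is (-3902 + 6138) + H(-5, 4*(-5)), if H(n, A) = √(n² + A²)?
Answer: 2236 + 5*√17 ≈ 2256.6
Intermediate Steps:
H(n, A) = √(A² + n²)
(-3902 + 6138) + H(-5, 4*(-5)) = (-3902 + 6138) + √((4*(-5))² + (-5)²) = 2236 + √((-20)² + 25) = 2236 + √(400 + 25) = 2236 + √425 = 2236 + 5*√17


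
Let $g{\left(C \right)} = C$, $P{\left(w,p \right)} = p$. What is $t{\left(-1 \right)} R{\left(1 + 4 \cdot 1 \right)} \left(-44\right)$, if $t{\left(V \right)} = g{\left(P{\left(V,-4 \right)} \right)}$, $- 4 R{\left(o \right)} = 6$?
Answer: $-264$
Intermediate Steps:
$R{\left(o \right)} = - \frac{3}{2}$ ($R{\left(o \right)} = \left(- \frac{1}{4}\right) 6 = - \frac{3}{2}$)
$t{\left(V \right)} = -4$
$t{\left(-1 \right)} R{\left(1 + 4 \cdot 1 \right)} \left(-44\right) = \left(-4\right) \left(- \frac{3}{2}\right) \left(-44\right) = 6 \left(-44\right) = -264$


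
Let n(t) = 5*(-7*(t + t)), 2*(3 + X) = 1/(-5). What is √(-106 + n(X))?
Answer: √111 ≈ 10.536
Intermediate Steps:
X = -31/10 (X = -3 + (½)/(-5) = -3 + (½)*(-⅕) = -3 - ⅒ = -31/10 ≈ -3.1000)
n(t) = -70*t (n(t) = 5*(-14*t) = -70*t)
√(-106 + n(X)) = √(-106 - 70*(-31/10)) = √(-106 + 217) = √111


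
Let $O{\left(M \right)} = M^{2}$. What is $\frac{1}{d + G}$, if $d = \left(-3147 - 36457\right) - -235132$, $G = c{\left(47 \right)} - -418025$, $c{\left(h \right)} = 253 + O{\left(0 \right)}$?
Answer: $\frac{1}{613806} \approx 1.6292 \cdot 10^{-6}$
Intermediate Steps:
$c{\left(h \right)} = 253$ ($c{\left(h \right)} = 253 + 0^{2} = 253 + 0 = 253$)
$G = 418278$ ($G = 253 - -418025 = 253 + 418025 = 418278$)
$d = 195528$ ($d = \left(-3147 - 36457\right) + 235132 = -39604 + 235132 = 195528$)
$\frac{1}{d + G} = \frac{1}{195528 + 418278} = \frac{1}{613806}$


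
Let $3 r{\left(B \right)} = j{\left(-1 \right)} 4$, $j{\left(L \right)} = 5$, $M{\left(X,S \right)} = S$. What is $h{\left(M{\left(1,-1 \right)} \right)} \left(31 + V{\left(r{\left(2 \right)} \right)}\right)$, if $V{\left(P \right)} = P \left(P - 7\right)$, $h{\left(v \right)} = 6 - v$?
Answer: $\frac{1813}{9} \approx 201.44$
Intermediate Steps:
$r{\left(B \right)} = \frac{20}{3}$ ($r{\left(B \right)} = \frac{5 \cdot 4}{3} = \frac{1}{3} \cdot 20 = \frac{20}{3}$)
$V{\left(P \right)} = P \left(-7 + P\right)$
$h{\left(M{\left(1,-1 \right)} \right)} \left(31 + V{\left(r{\left(2 \right)} \right)}\right) = \left(6 - -1\right) \left(31 + \frac{20 \left(-7 + \frac{20}{3}\right)}{3}\right) = \left(6 + 1\right) \left(31 + \frac{20}{3} \left(- \frac{1}{3}\right)\right) = 7 \left(31 - \frac{20}{9}\right) = 7 \cdot \frac{259}{9} = \frac{1813}{9}$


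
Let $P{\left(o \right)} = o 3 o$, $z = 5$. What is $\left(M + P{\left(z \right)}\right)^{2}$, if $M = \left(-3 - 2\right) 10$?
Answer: $625$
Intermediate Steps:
$P{\left(o \right)} = 3 o^{2}$ ($P{\left(o \right)} = 3 o o = 3 o^{2}$)
$M = -50$ ($M = \left(-5\right) 10 = -50$)
$\left(M + P{\left(z \right)}\right)^{2} = \left(-50 + 3 \cdot 5^{2}\right)^{2} = \left(-50 + 3 \cdot 25\right)^{2} = \left(-50 + 75\right)^{2} = 25^{2} = 625$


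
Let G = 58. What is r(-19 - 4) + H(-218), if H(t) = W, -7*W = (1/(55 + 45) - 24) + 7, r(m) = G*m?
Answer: -932101/700 ≈ -1331.6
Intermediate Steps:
r(m) = 58*m
W = 1699/700 (W = -((1/(55 + 45) - 24) + 7)/7 = -((1/100 - 24) + 7)/7 = -(-2399/100 + 7)/7 = -⅐*(-1699/100) = 1699/700 ≈ 2.4271)
H(t) = 1699/700
r(-19 - 4) + H(-218) = 58*(-19 - 4) + 1699/700 = 58*(-23) + 1699/700 = -1334 + 1699/700 = -932101/700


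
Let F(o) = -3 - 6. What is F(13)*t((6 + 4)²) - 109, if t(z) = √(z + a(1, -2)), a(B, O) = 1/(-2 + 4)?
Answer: -109 - 9*√402/2 ≈ -199.22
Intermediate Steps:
a(B, O) = ½ (a(B, O) = 1/2 = ½)
t(z) = √(½ + z) (t(z) = √(z + ½) = √(½ + z))
F(o) = -9
F(13)*t((6 + 4)²) - 109 = -9*√(2 + 4*(6 + 4)²)/2 - 109 = -9*√(2 + 4*10²)/2 - 109 = -9*√(2 + 4*100)/2 - 109 = -9*√(2 + 400)/2 - 109 = -9*√402/2 - 109 = -109 - 9*√402/2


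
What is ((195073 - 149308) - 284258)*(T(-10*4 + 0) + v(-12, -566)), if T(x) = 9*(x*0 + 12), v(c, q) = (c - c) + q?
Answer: 109229794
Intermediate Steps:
v(c, q) = q (v(c, q) = 0 + q = q)
T(x) = 108 (T(x) = 9*(0 + 12) = 9*12 = 108)
((195073 - 149308) - 284258)*(T(-10*4 + 0) + v(-12, -566)) = ((195073 - 149308) - 284258)*(108 - 566) = (45765 - 284258)*(-458) = -238493*(-458) = 109229794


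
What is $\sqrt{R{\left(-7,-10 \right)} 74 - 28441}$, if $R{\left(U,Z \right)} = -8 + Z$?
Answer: $i \sqrt{29773} \approx 172.55 i$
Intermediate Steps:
$\sqrt{R{\left(-7,-10 \right)} 74 - 28441} = \sqrt{\left(-8 - 10\right) 74 - 28441} = \sqrt{\left(-18\right) 74 - 28441} = \sqrt{-1332 - 28441} = \sqrt{-29773} = i \sqrt{29773}$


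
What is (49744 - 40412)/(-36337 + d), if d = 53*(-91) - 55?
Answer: -9332/41215 ≈ -0.22642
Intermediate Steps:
d = -4878 (d = -4823 - 55 = -4878)
(49744 - 40412)/(-36337 + d) = (49744 - 40412)/(-36337 - 4878) = 9332/(-41215) = 9332*(-1/41215) = -9332/41215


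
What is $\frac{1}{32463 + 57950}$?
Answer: $\frac{1}{90413} \approx 1.106 \cdot 10^{-5}$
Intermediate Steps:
$\frac{1}{32463 + 57950} = \frac{1}{90413}$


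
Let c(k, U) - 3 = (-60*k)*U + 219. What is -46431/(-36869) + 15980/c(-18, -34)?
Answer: 78962287/96117483 ≈ 0.82152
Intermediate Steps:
c(k, U) = 222 - 60*U*k (c(k, U) = 3 + ((-60*k)*U + 219) = 3 + (-60*U*k + 219) = 3 + (219 - 60*U*k) = 222 - 60*U*k)
-46431/(-36869) + 15980/c(-18, -34) = -46431/(-36869) + 15980/(222 - 60*(-34)*(-18)) = -46431*(-1/36869) + 15980/(222 - 36720) = 6633/5267 + 15980/(-36498) = 6633/5267 + 15980*(-1/36498) = 6633/5267 - 7990/18249 = 78962287/96117483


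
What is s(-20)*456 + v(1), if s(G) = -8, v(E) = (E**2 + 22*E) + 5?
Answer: -3620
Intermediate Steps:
v(E) = 5 + E**2 + 22*E
s(-20)*456 + v(1) = -8*456 + (5 + 1**2 + 22*1) = -3648 + (5 + 1 + 22) = -3648 + 28 = -3620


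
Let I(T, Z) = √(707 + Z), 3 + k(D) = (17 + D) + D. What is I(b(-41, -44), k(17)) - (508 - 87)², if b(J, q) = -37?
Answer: -177241 + √755 ≈ -1.7721e+5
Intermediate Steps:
k(D) = 14 + 2*D (k(D) = -3 + ((17 + D) + D) = -3 + (17 + 2*D) = 14 + 2*D)
I(b(-41, -44), k(17)) - (508 - 87)² = √(707 + (14 + 2*17)) - (508 - 87)² = √(707 + (14 + 34)) - 1*421² = √(707 + 48) - 1*177241 = √755 - 177241 = -177241 + √755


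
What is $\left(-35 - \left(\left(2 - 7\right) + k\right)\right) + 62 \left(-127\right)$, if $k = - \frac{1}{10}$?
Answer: $- \frac{79039}{10} \approx -7903.9$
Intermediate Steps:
$k = - \frac{1}{10}$ ($k = \left(-1\right) \frac{1}{10} = - \frac{1}{10} \approx -0.1$)
$\left(-35 - \left(\left(2 - 7\right) + k\right)\right) + 62 \left(-127\right) = \left(-35 - \left(\left(2 - 7\right) - \frac{1}{10}\right)\right) + 62 \left(-127\right) = \left(-35 - \left(-5 - \frac{1}{10}\right)\right) - 7874 = \left(-35 - - \frac{51}{10}\right) - 7874 = \left(-35 + \frac{51}{10}\right) - 7874 = - \frac{299}{10} - 7874 = - \frac{79039}{10}$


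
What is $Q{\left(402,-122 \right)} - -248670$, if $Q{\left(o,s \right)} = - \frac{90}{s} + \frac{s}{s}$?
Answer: $\frac{15168976}{61} \approx 2.4867 \cdot 10^{5}$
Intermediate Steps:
$Q{\left(o,s \right)} = 1 - \frac{90}{s}$ ($Q{\left(o,s \right)} = - \frac{90}{s} + 1 = 1 - \frac{90}{s}$)
$Q{\left(402,-122 \right)} - -248670 = \frac{-90 - 122}{-122} - -248670 = \left(- \frac{1}{122}\right) \left(-212\right) + 248670 = \frac{106}{61} + 248670 = \frac{15168976}{61}$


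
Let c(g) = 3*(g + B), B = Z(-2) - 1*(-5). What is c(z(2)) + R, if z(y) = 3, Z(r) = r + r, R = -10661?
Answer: -10649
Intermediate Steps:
Z(r) = 2*r
B = 1 (B = 2*(-2) - 1*(-5) = -4 + 5 = 1)
c(g) = 3 + 3*g (c(g) = 3*(g + 1) = 3*(1 + g) = 3 + 3*g)
c(z(2)) + R = (3 + 3*3) - 10661 = (3 + 9) - 10661 = 12 - 10661 = -10649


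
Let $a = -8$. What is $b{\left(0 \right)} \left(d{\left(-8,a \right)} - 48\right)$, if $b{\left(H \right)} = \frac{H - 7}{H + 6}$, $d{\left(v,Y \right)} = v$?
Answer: $\frac{196}{3} \approx 65.333$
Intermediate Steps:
$b{\left(H \right)} = \frac{-7 + H}{6 + H}$
$b{\left(0 \right)} \left(d{\left(-8,a \right)} - 48\right) = \frac{-7 + 0}{6 + 0} \left(-8 - 48\right) = \frac{1}{6} \left(-7\right) \left(-56\right) = \left(- \frac{7}{6}\right) \left(-56\right) = \frac{196}{3}$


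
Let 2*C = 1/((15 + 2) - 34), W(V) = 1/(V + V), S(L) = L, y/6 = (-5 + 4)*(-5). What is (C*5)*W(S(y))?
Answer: -1/408 ≈ -0.0024510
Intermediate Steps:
y = 30 (y = 6*((-5 + 4)*(-5)) = 6*(-1*(-5)) = 6*5 = 30)
W(V) = 1/(2*V)
C = -1/34 (C = 1/(2*((15 + 2) - 34)) = 1/(2*(17 - 34)) = (1/2)/(-17) = (1/2)*(-1/17) = -1/34 ≈ -0.029412)
(C*5)*W(S(y)) = (-1/34*5)*((1/2)/30) = -5/(68*30) = -5/34*1/60 = -1/408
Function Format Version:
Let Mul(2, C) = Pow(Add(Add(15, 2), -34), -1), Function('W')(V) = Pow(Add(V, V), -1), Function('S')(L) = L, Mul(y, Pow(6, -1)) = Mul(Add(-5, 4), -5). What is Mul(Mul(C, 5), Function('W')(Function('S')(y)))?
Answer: Rational(-1, 408) ≈ -0.0024510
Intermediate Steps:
y = 30 (y = Mul(6, Mul(Add(-5, 4), -5)) = Mul(6, Mul(-1, -5)) = Mul(6, 5) = 30)
Function('W')(V) = Mul(Rational(1, 2), Pow(V, -1)) (Function('W')(V) = Pow(Mul(2, V), -1) = Mul(Rational(1, 2), Pow(V, -1)))
C = Rational(-1, 34) (C = Mul(Rational(1, 2), Pow(Add(Add(15, 2), -34), -1)) = Mul(Rational(1, 2), Pow(Add(17, -34), -1)) = Mul(Rational(1, 2), Pow(-17, -1)) = Mul(Rational(1, 2), Rational(-1, 17)) = Rational(-1, 34) ≈ -0.029412)
Mul(Mul(C, 5), Function('W')(Function('S')(y))) = Mul(Mul(Rational(-1, 34), 5), Mul(Rational(1, 2), Pow(30, -1))) = Mul(Rational(-5, 34), Mul(Rational(1, 2), Rational(1, 30))) = Mul(Rational(-5, 34), Rational(1, 60)) = Rational(-1, 408)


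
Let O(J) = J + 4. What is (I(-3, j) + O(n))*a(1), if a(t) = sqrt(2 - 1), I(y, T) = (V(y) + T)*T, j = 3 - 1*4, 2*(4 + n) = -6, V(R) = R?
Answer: 1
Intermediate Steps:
n = -7 (n = -4 + (1/2)*(-6) = -4 - 3 = -7)
j = -1 (j = 3 - 4 = -1)
I(y, T) = T*(T + y) (I(y, T) = (y + T)*T = (T + y)*T = T*(T + y))
O(J) = 4 + J
a(t) = 1 (a(t) = sqrt(1) = 1)
(I(-3, j) + O(n))*a(1) = (-(-1 - 3) + (4 - 7))*1 = (-1*(-4) - 3)*1 = (4 - 3)*1 = 1*1 = 1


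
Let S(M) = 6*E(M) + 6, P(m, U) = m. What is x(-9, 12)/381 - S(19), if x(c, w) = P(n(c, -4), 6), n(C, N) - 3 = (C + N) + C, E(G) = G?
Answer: -45739/381 ≈ -120.05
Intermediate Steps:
n(C, N) = 3 + N + 2*C (n(C, N) = 3 + ((C + N) + C) = 3 + (N + 2*C) = 3 + N + 2*C)
x(c, w) = -1 + 2*c (x(c, w) = 3 - 4 + 2*c = -1 + 2*c)
S(M) = 6 + 6*M (S(M) = 6*M + 6 = 6 + 6*M)
x(-9, 12)/381 - S(19) = (-1 + 2*(-9))/381 - (6 + 6*19) = (-1 - 18)*(1/381) - (6 + 114) = -19*1/381 - 1*120 = -19/381 - 120 = -45739/381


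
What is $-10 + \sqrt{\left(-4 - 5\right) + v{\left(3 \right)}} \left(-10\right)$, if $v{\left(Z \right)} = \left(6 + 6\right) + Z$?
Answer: $-10 - 10 \sqrt{6} \approx -34.495$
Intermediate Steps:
$v{\left(Z \right)} = 12 + Z$
$-10 + \sqrt{\left(-4 - 5\right) + v{\left(3 \right)}} \left(-10\right) = -10 + \sqrt{\left(-4 - 5\right) + \left(12 + 3\right)} \left(-10\right) = -10 + \sqrt{\left(-4 - 5\right) + 15} \left(-10\right) = -10 + \sqrt{-9 + 15} \left(-10\right) = -10 + \sqrt{6} \left(-10\right) = -10 - 10 \sqrt{6}$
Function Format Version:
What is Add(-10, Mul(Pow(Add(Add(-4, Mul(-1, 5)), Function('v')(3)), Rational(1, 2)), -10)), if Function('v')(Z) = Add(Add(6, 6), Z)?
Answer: Add(-10, Mul(-10, Pow(6, Rational(1, 2)))) ≈ -34.495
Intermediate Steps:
Function('v')(Z) = Add(12, Z)
Add(-10, Mul(Pow(Add(Add(-4, Mul(-1, 5)), Function('v')(3)), Rational(1, 2)), -10)) = Add(-10, Mul(Pow(Add(Add(-4, Mul(-1, 5)), Add(12, 3)), Rational(1, 2)), -10)) = Add(-10, Mul(Pow(Add(Add(-4, -5), 15), Rational(1, 2)), -10)) = Add(-10, Mul(Pow(Add(-9, 15), Rational(1, 2)), -10)) = Add(-10, Mul(Pow(6, Rational(1, 2)), -10)) = Add(-10, Mul(-10, Pow(6, Rational(1, 2))))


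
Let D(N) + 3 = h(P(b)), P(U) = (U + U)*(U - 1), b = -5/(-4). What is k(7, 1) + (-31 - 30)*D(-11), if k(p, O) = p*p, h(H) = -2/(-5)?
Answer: 1038/5 ≈ 207.60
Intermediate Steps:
b = 5/4 (b = -5*(-1/4) = 5/4 ≈ 1.2500)
P(U) = 2*U*(-1 + U) (P(U) = (2*U)*(-1 + U) = 2*U*(-1 + U))
h(H) = 2/5 (h(H) = -2*(-1/5) = 2/5)
D(N) = -13/5 (D(N) = -3 + 2/5 = -13/5)
k(p, O) = p**2
k(7, 1) + (-31 - 30)*D(-11) = 7**2 + (-31 - 30)*(-13/5) = 49 - 61*(-13/5) = 49 + 793/5 = 1038/5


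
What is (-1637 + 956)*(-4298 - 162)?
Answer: 3037260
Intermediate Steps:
(-1637 + 956)*(-4298 - 162) = -681*(-4460) = 3037260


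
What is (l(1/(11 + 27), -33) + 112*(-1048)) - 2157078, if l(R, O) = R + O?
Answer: -86430505/38 ≈ -2.2745e+6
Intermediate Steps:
l(R, O) = O + R
(l(1/(11 + 27), -33) + 112*(-1048)) - 2157078 = ((-33 + 1/(11 + 27)) + 112*(-1048)) - 2157078 = ((-33 + 1/38) - 117376) - 2157078 = (-1253/38 - 117376) - 2157078 = -4461541/38 - 2157078 = -86430505/38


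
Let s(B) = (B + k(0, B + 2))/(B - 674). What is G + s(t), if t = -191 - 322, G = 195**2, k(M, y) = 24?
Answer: 45136164/1187 ≈ 38025.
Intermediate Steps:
G = 38025
t = -513
s(B) = (24 + B)/(-674 + B) (s(B) = (B + 24)/(B - 674) = (24 + B)/(-674 + B))
G + s(t) = 38025 + (24 - 513)/(-674 - 513) = 38025 - 489/(-1187) = 38025 - 1/1187*(-489) = 38025 + 489/1187 = 45136164/1187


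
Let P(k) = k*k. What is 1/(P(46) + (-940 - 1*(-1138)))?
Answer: 1/2314 ≈ 0.00043215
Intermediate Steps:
P(k) = k²
1/(P(46) + (-940 - 1*(-1138))) = 1/(46² + (-940 - 1*(-1138))) = 1/(2116 + (-940 + 1138)) = 1/(2116 + 198) = 1/2314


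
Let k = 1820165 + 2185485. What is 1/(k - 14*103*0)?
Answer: 1/4005650 ≈ 2.4965e-7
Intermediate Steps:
k = 4005650
1/(k - 14*103*0) = 1/(4005650 - 14*103*0) = 1/(4005650 - 1442*0) = 1/(4005650 + 0) = 1/4005650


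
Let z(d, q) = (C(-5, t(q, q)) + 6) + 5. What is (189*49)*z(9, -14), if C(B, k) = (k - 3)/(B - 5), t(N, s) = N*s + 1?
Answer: -388962/5 ≈ -77792.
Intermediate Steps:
t(N, s) = 1 + N*s
C(B, k) = (-3 + k)/(-5 + B)
z(d, q) = 56/5 - q**2/10 (z(d, q) = ((-3 + (1 + q*q))/(-5 - 5) + 6) + 5 = ((-3 + (1 + q**2))/(-10) + 6) + 5 = (-(-2 + q**2)/10 + 6) + 5 = ((1/5 - q**2/10) + 6) + 5 = (31/5 - q**2/10) + 5 = 56/5 - q**2/10)
(189*49)*z(9, -14) = (189*49)*(56/5 - 1/10*(-14)**2) = 9261*(56/5 - 1/10*196) = 9261*(56/5 - 98/5) = 9261*(-42/5) = -388962/5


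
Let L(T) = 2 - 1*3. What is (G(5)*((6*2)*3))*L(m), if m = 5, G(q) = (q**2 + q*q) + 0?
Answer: -1800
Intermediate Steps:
G(q) = 2*q**2 (G(q) = (q**2 + q**2) + 0 = 2*q**2 + 0 = 2*q**2)
L(T) = -1 (L(T) = 2 - 3 = -1)
(G(5)*((6*2)*3))*L(m) = ((2*5**2)*((6*2)*3))*(-1) = ((2*25)*(12*3))*(-1) = (50*36)*(-1) = 1800*(-1) = -1800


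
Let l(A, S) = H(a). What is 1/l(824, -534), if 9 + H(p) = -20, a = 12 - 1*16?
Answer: -1/29 ≈ -0.034483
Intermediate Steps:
a = -4 (a = 12 - 16 = -4)
H(p) = -29 (H(p) = -9 - 20 = -29)
l(A, S) = -29
1/l(824, -534) = 1/(-29) = -1/29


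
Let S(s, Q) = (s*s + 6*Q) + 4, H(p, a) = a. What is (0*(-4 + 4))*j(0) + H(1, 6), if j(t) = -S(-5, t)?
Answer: 6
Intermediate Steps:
S(s, Q) = 4 + s² + 6*Q (S(s, Q) = (s² + 6*Q) + 4 = 4 + s² + 6*Q)
j(t) = -29 - 6*t (j(t) = -(4 + (-5)² + 6*t) = -(4 + 25 + 6*t) = -(29 + 6*t) = -29 - 6*t)
(0*(-4 + 4))*j(0) + H(1, 6) = (0*(-4 + 4))*(-29 - 6*0) + 6 = (0*0)*(-29 + 0) + 6 = 0*(-29) + 6 = 0 + 6 = 6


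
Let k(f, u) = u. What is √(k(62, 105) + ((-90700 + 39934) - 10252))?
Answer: I*√60913 ≈ 246.81*I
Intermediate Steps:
√(k(62, 105) + ((-90700 + 39934) - 10252)) = √(105 + ((-90700 + 39934) - 10252)) = √(105 + (-50766 - 10252)) = √(105 - 61018) = √(-60913) = I*√60913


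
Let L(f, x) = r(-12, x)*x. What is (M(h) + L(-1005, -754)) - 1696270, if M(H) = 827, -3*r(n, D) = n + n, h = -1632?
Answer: -1701475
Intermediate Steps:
r(n, D) = -2*n/3 (r(n, D) = -(n + n)/3 = -2*n/3)
L(f, x) = 8*x (L(f, x) = (-⅔*(-12))*x = 8*x)
(M(h) + L(-1005, -754)) - 1696270 = (827 + 8*(-754)) - 1696270 = (827 - 6032) - 1696270 = -5205 - 1696270 = -1701475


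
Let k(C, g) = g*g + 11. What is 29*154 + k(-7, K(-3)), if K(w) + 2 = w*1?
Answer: 4502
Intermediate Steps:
K(w) = -2 + w (K(w) = -2 + w*1 = -2 + w)
k(C, g) = 11 + g**2 (k(C, g) = g**2 + 11 = 11 + g**2)
29*154 + k(-7, K(-3)) = 29*154 + (11 + (-2 - 3)**2) = 4466 + (11 + (-5)**2) = 4466 + (11 + 25) = 4466 + 36 = 4502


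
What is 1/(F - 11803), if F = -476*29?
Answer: -1/25607 ≈ -3.9052e-5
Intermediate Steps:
F = -13804
1/(F - 11803) = 1/(-13804 - 11803) = 1/(-25607) = -1/25607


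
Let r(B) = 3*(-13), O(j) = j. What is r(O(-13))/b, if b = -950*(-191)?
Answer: -39/181450 ≈ -0.00021494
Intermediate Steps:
r(B) = -39
b = 181450
r(O(-13))/b = -39/181450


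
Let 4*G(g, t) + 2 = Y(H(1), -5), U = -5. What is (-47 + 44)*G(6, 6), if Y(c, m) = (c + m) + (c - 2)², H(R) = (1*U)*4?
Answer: -1371/4 ≈ -342.75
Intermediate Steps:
H(R) = -20 (H(R) = (1*(-5))*4 = -5*4 = -20)
Y(c, m) = c + m + (-2 + c)² (Y(c, m) = (c + m) + (-2 + c)² = c + m + (-2 + c)²)
G(g, t) = 457/4 (G(g, t) = -½ + (-20 - 5 + (-2 - 20)²)/4 = -½ + (-20 - 5 + (-22)²)/4 = -½ + (-20 - 5 + 484)/4 = -½ + (¼)*459 = -½ + 459/4 = 457/4)
(-47 + 44)*G(6, 6) = (-47 + 44)*(457/4) = -3*457/4 = -1371/4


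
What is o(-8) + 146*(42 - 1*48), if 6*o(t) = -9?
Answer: -1755/2 ≈ -877.50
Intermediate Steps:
o(t) = -3/2 (o(t) = (⅙)*(-9) = -3/2)
o(-8) + 146*(42 - 1*48) = -3/2 + 146*(42 - 1*48) = -3/2 + 146*(42 - 48) = -3/2 + 146*(-6) = -3/2 - 876 = -1755/2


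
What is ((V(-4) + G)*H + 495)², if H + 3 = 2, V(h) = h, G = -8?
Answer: 257049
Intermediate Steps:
H = -1 (H = -3 + 2 = -1)
((V(-4) + G)*H + 495)² = ((-4 - 8)*(-1) + 495)² = (-12*(-1) + 495)² = (12 + 495)² = 507² = 257049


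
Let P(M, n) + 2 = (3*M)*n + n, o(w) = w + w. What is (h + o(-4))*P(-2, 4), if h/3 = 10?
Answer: -484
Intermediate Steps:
h = 30 (h = 3*10 = 30)
o(w) = 2*w
P(M, n) = -2 + n + 3*M*n (P(M, n) = -2 + ((3*M)*n + n) = -2 + (3*M*n + n) = -2 + (n + 3*M*n) = -2 + n + 3*M*n)
(h + o(-4))*P(-2, 4) = (30 + 2*(-4))*(-2 + 4 + 3*(-2)*4) = (30 - 8)*(-2 + 4 - 24) = 22*(-22) = -484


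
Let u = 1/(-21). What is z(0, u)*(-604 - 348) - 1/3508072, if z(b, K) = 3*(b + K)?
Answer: 477097791/3508072 ≈ 136.00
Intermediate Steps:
u = -1/21 ≈ -0.047619
z(b, K) = 3*K + 3*b (z(b, K) = 3*(K + b) = 3*K + 3*b)
z(0, u)*(-604 - 348) - 1/3508072 = (3*(-1/21) + 3*0)*(-604 - 348) - 1/3508072 = (-⅐ + 0)*(-952) - 1*1/3508072 = -⅐*(-952) - 1/3508072 = 136 - 1/3508072 = 477097791/3508072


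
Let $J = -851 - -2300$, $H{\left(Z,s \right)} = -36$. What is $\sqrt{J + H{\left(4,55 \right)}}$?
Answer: $3 \sqrt{157} \approx 37.59$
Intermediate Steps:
$J = 1449$ ($J = -851 + 2300 = 1449$)
$\sqrt{J + H{\left(4,55 \right)}} = \sqrt{1449 - 36} = \sqrt{1413} = 3 \sqrt{157}$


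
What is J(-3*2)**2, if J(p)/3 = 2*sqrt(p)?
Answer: -216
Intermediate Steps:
J(p) = 6*sqrt(p) (J(p) = 3*(2*sqrt(p)) = 6*sqrt(p))
J(-3*2)**2 = (6*sqrt(-3*2))**2 = (6*sqrt(-6))**2 = (6*(I*sqrt(6)))**2 = (6*I*sqrt(6))**2 = -216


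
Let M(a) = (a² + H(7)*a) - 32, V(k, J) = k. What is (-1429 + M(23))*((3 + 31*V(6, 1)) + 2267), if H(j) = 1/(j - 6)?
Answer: -2232504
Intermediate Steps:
H(j) = 1/(-6 + j)
M(a) = -32 + a + a² (M(a) = (a² + a/(-6 + 7)) - 32 = (a² + a/1) - 32 = (a² + 1*a) - 32 = (a² + a) - 32 = (a + a²) - 32 = -32 + a + a²)
(-1429 + M(23))*((3 + 31*V(6, 1)) + 2267) = (-1429 + (-32 + 23 + 23²))*((3 + 31*6) + 2267) = (-1429 + (-32 + 23 + 529))*((3 + 186) + 2267) = (-1429 + 520)*(189 + 2267) = -909*2456 = -2232504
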